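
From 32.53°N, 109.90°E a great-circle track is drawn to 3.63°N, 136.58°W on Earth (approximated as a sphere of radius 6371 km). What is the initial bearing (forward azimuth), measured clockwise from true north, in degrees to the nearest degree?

74°

With φ₁ = 0.5678, φ₂ = 0.0634, Δλ = 1.9813 rad, the forward-azimuth formula gives
θ = atan2( sin Δλ cos φ₂ , cos φ₁ sin φ₂ − sin φ₁ cos φ₂ cos Δλ ) = atan2(0.9151, 0.2675) = 73.70°.
So the initial bearing is 74°.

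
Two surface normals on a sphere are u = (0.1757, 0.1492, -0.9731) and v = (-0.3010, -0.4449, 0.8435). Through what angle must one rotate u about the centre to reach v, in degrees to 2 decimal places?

160.06°

u·v = -0.9401; |u| = 1.0000, |v| = 1.0000.
cos θ = (u·v)/(|u||v|) = -0.9400, so θ = 160.06°.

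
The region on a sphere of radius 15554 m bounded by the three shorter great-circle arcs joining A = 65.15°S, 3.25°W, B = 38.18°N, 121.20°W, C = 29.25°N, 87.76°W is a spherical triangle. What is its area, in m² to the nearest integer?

161360197 m²

Side lengths (central angles): a = 0.5067, b = 1.9914, c = 2.3685 rad; semiperimeter s = 2.4333.
By l'Huilier's theorem, tan(E/4) = √[tan(s/2) tan((s−a)/2) tan((s−b)/2) tan((s−c)/2)], giving spherical excess E = 0.6670 rad.
Area = E·R² = 0.6670 × (15554)² ≈ 161360197 m².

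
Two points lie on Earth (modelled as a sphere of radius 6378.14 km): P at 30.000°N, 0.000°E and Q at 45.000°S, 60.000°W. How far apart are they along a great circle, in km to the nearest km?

10321 km

With latitudes φ₁ = 30.000°, φ₂ = -45.000° and longitude difference Δλ = -60.000°:
Haversine: a = sin²(Δφ/2) + cos φ₁ cos φ₂ sin²(Δλ/2) = 0.3706 + (0.8660)(0.7071)(0.2500) = 0.52368.
Central angle c = 2·arcsin(√a) = 1.61818 rad.
Distance = R·c = 6378.14 × 1.6182 ≈ 10321 km.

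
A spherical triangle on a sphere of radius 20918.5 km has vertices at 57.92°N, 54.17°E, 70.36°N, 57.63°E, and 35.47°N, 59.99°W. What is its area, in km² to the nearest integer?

Side lengths (central angles): a = 1.1378, b = 1.2507, c = 0.2186 rad; semiperimeter s = 1.3036.
By l'Huilier's theorem, tan(E/4) = √[tan(s/2) tan((s−a)/2) tan((s−b)/2) tan((s−c)/2)], giving spherical excess E = 0.1271 rad.
Area = E·R² = 0.1271 × (20918.5)² ≈ 55603184 km².

55603184 km²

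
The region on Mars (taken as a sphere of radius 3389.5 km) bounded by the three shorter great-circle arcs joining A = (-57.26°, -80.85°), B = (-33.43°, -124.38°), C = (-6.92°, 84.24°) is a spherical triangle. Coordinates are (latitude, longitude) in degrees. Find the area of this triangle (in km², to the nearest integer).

Side lengths (central angles): a = 2.2928, b = 2.0015, c = 0.6590 rad; semiperimeter s = 2.4766.
By l'Huilier's theorem, tan(E/4) = √[tan(s/2) tan((s−a)/2) tan((s−b)/2) tan((s−c)/2)], giving spherical excess E = 1.1216 rad.
Area = E·R² = 1.1216 × (3389.5)² ≈ 12885558 km².

12885558 km²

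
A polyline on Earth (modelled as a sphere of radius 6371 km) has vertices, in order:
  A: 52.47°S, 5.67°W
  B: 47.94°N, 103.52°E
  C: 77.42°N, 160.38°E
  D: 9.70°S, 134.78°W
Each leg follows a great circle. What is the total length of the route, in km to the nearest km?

29683 km

Leg A→B: central angle 2.3788 rad, distance 15155.5 km.
Leg B→C: central angle 0.6362 rad, distance 4052.9 km.
Leg C→D: central angle 1.6440 rad, distance 10474.1 km.
Total: 15155.5 + 4052.9 + 10474.1 ≈ 29683 km.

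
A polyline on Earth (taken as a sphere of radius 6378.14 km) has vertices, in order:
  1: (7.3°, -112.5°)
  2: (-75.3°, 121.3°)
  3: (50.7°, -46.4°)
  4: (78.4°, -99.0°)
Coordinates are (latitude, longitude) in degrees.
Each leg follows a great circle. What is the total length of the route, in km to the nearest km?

32728 km

Leg 1→2: central angle 1.8458 rad, distance 11772.8 km.
Leg 2→3: central angle 2.7035 rad, distance 17243.1 km.
Leg 3→4: central angle 0.5820 rad, distance 3711.8 km.
Total: 11772.8 + 17243.1 + 3711.8 ≈ 32728 km.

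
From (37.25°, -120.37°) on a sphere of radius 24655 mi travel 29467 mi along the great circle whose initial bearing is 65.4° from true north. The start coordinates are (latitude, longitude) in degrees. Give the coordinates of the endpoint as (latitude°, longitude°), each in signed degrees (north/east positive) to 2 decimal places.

32.03°, -34.27°

Angular distance δ = d/R = 29467/24655 = 1.19517 rad; initial bearing θ = 1.1414 rad.
sin φ₂ = sin φ₁ cos δ + cos φ₁ sin δ cos θ = (0.6053)(0.3669) + (0.7960)(0.9303)(0.4163) = 0.5303, so φ₂ = 32.03°.
Δλ = atan2(sin θ sin δ cos φ₁, cos δ − sin φ₁ sin φ₂) = atan2(0.6733, 0.0459) = 86.104°.
λ₂ = -120.370° + 86.104° = -34.27°.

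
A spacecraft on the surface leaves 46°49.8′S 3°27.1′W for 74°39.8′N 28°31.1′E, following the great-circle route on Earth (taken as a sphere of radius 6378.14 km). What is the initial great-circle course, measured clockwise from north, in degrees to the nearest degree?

With φ₁ = -0.8173, φ₂ = 1.3031, Δλ = 0.5580 rad, the forward-azimuth formula gives
θ = atan2( sin Δλ cos φ₂ , cos φ₁ sin φ₂ − sin φ₁ cos φ₂ cos Δλ ) = atan2(0.1400, 0.8234) = 9.65°.
So the initial bearing is 10°.

10°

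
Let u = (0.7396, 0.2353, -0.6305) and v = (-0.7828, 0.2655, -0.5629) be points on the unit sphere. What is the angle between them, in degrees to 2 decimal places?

99.30°

u·v = -0.1616; |u| = 1.0000, |v| = 1.0001.
cos θ = (u·v)/(|u||v|) = -0.1616, so θ = 99.30°.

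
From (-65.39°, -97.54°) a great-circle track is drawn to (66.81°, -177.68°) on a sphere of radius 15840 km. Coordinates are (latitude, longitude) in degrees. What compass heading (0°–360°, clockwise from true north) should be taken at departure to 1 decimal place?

318.9°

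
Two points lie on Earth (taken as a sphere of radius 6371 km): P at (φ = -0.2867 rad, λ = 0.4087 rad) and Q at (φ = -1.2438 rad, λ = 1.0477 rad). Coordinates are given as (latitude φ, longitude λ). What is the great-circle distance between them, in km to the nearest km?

With latitudes φ₁ = -16.427°, φ₂ = -71.264° and longitude difference Δλ = 36.612°:
cos c = sin φ₁ sin φ₂ + cos φ₁ cos φ₂ cos Δλ = (-0.2828)(-0.9470) + (0.9592)(0.3212)(0.8027) = 0.51510,
so c = arccos(0.51510) = 1.02967 rad.
Distance = R·c = 6371 × 1.0297 ≈ 6560 km.

6560 km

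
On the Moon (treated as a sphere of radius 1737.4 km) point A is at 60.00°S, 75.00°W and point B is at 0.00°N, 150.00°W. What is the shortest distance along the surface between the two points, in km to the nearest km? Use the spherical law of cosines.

Let φ₁ = -1.0472 rad, φ₂ = 0.0000 rad, and Δλ = -1.3090 rad.
cos c = sin φ₁ sin φ₂ + cos φ₁ cos φ₂ cos Δλ = (-0.8660)(0.0000) + (0.5000)(1.0000)(0.2588) = 0.12941,
so c = arccos(0.12941) = 1.44102 rad.
Distance = R·c = 1737.4 × 1.4410 ≈ 2504 km.

2504 km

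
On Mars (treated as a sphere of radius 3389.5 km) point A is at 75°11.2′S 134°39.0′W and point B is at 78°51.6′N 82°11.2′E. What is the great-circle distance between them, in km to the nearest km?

10125 km

Let φ₁ = -1.3123 rad, φ₂ = 1.3764 rad, and Δλ = -2.4987 rad.
cos c = sin φ₁ sin φ₂ + cos φ₁ cos φ₂ cos Δλ = (-0.9668)(0.9812) + (0.2557)(0.1932)(-0.8003) = -0.98808,
so c = arccos(-0.98808) = 2.98706 rad.
Distance = R·c = 3389.5 × 2.9871 ≈ 10125 km.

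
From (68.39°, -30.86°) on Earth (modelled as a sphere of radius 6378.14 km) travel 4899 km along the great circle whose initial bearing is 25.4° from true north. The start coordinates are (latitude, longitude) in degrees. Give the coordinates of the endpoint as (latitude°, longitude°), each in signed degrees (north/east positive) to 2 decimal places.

64.13°, 106.05°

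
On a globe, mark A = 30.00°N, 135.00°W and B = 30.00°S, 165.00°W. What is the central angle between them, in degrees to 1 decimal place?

66.5°

With latitudes φ₁ = 30.000°, φ₂ = -30.000° and longitude difference Δλ = -30.000°:
cos c = sin φ₁ sin φ₂ + cos φ₁ cos φ₂ cos Δλ = (0.5000)(-0.5000) + (0.8660)(0.8660)(0.8660) = 0.39952,
so c = arccos(0.39952) = 1.15980 rad.
So the angular separation is 66.5°.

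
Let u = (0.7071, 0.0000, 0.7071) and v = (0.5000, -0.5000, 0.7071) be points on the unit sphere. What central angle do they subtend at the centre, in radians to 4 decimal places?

0.5480 rad

u·v = 0.8535; |u| = 1.0000, |v| = 1.0000.
cos θ = (u·v)/(|u||v|) = 0.8536, so θ = 0.5480 rad.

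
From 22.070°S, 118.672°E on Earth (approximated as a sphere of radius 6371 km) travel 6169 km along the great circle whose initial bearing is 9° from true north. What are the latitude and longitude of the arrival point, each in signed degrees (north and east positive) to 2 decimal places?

Angular distance δ = d/R = 6169/6371 = 0.96829 rad; initial bearing θ = 0.1571 rad.
sin φ₂ = sin φ₁ cos δ + cos φ₁ sin δ cos θ = (-0.3757)(0.5667) + (0.9267)(0.8239)(0.9877) = 0.5412, so φ₂ = 32.77°.
Δλ = atan2(sin θ sin δ cos φ₁, cos δ − sin φ₁ sin φ₂) = atan2(0.1194, 0.7701) = 8.817°.
λ₂ = 118.672° + 8.817° = 127.49°.

32.77°, 127.49°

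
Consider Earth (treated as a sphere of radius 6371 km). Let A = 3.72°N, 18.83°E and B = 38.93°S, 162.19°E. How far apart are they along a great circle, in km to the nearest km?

In radians: φ₁ = 0.0649, φ₂ = -0.6795, Δλ = 143.360° = 2.5021 rad.
cos c = sin φ₁ sin φ₂ + cos φ₁ cos φ₂ cos Δλ = (0.0649)(-0.6284) + (0.9979)(0.7779)(-0.8024) = -0.66365,
so c = arccos(-0.66365) = 2.29649 rad.
Distance = R·c = 6371 × 2.2965 ≈ 14631 km.

14631 km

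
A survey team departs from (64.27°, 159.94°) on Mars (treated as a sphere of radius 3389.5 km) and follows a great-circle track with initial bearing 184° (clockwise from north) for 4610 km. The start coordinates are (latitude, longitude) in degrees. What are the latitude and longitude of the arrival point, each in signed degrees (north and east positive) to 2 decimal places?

-13.60°, 155.92°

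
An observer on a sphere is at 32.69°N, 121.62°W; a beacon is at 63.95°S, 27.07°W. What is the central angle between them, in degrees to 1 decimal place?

121.0°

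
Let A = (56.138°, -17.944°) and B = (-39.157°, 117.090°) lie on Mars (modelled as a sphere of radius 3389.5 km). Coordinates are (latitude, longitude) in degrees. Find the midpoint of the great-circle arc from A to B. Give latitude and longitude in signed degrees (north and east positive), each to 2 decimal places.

The central angle between A and B is δ = 2.5500 rad.
With f = 0.5, the slerp weights are sin((1−f)δ)/sin δ = 1.7152 and sin(fδ)/sin δ = 1.7152.
Weighted sum of the unit vectors: (1.7152)·(0.5301,-0.1717,0.8304) + (1.7152)·(-0.3531,0.6903,-0.6314) = (0.3035, 0.8896, 0.3412).
Converting back: φ = atan2(z, √(x²+y²)) = 19.95°, λ = atan2(y, x) = 71.16°.

19.95°, 71.16°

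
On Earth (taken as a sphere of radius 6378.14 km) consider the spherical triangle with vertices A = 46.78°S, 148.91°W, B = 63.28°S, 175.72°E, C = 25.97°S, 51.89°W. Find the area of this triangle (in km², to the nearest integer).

14443462 km²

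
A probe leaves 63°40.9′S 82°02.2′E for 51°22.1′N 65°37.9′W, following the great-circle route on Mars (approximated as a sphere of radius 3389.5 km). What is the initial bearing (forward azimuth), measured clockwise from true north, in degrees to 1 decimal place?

249.2°

With φ₁ = -1.1115, φ₂ = 0.8965, Δλ = -2.5773 rad, the forward-azimuth formula gives
θ = atan2( sin Δλ cos φ₂ , cos φ₁ sin φ₂ − sin φ₁ cos φ₂ cos Δλ ) = atan2(-0.3339, -0.1265) = -110.75°.
Adding 360° brings this into [0°, 360°): 249.2°.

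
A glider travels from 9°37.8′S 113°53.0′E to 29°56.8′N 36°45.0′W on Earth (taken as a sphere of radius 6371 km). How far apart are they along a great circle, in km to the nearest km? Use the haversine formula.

With latitudes φ₁ = -9.630°, φ₂ = 29.947° and longitude difference Δλ = -150.633°:
Haversine: a = sin²(Δφ/2) + cos φ₁ cos φ₂ sin²(Δλ/2) = 0.1146 + (0.9859)(0.8665)(0.9357) = 0.91401.
Central angle c = 2·arcsin(√a) = 2.54635 rad.
Distance = R·c = 6371 × 2.5463 ≈ 16223 km.

16223 km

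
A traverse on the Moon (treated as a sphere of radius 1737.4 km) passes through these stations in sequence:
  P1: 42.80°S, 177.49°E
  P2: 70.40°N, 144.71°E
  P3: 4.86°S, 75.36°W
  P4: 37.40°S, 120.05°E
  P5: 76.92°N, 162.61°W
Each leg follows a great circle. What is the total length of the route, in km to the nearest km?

14681 km

Leg P1→P2: central angle 2.0188 rad, distance 3507.4 km.
Leg P2→P3: central angle 1.9130 rad, distance 3323.7 km.
Leg P3→P4: central angle 2.3626 rad, distance 4104.8 km.
Leg P4→P5: central angle 2.1558 rad, distance 3745.5 km.
Total: 3507.4 + 3323.7 + 4104.8 + 3745.5 ≈ 14681 km.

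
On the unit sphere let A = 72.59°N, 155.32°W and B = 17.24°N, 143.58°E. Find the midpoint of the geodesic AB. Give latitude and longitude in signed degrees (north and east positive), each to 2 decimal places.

Central angle δ = 1.1364 rad. Interpolating on the sphere with fraction f = 0.5:
P = [sin((1−f)δ)·A + sin(fδ)·B] / sin δ = 0.5932·A + 0.5932·B in Cartesian coordinates,
giving P = (-0.6172, 0.2622, 0.7418), i.e. latitude 47.89°, longitude 156.98°.

47.89°, 156.98°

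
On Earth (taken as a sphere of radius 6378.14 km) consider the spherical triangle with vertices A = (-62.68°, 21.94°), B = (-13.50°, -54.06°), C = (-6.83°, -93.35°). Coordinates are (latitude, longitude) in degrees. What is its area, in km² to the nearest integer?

19861375 km²

Side lengths (central angles): a = 0.6841, b = 1.6599, c = 1.2499 rad; semiperimeter s = 1.7970.
By l'Huilier's theorem, tan(E/4) = √[tan(s/2) tan((s−a)/2) tan((s−b)/2) tan((s−c)/2)], giving spherical excess E = 0.4882 rad.
Area = E·R² = 0.4882 × (6378.14)² ≈ 19861375 km².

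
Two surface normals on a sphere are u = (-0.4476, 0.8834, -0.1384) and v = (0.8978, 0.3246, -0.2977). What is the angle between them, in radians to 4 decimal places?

1.6448 rad

u·v = -0.0739; |u| = 0.9999, |v| = 1.0000.
cos θ = (u·v)/(|u||v|) = -0.0739, so θ = 1.6448 rad.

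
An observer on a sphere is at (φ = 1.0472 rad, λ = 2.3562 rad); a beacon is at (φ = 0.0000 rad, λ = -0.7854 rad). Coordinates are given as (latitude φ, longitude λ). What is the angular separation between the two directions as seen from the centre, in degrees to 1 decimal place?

120.0°

Let φ₁ = 1.0472 rad, φ₂ = 0.0000 rad, and Δλ = 3.1416 rad.
cos c = sin φ₁ sin φ₂ + cos φ₁ cos φ₂ cos Δλ = (0.8660)(0.0000) + (0.5000)(1.0000)(-1.0000) = -0.50000,
so c = arccos(-0.50000) = 2.09439 rad.
So the angular separation is 120.0°.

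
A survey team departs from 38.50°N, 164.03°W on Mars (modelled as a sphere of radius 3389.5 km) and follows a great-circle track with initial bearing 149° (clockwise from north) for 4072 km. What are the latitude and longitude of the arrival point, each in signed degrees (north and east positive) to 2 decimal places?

-23.63°, -132.41°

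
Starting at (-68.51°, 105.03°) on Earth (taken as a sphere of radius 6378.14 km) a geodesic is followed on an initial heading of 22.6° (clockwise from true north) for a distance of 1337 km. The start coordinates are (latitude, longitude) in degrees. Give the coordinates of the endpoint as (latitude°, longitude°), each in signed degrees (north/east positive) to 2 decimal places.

Angular distance δ = d/R = 1337/6378.14 = 0.20962 rad; initial bearing θ = 0.3944 rad.
sin φ₂ = sin φ₁ cos δ + cos φ₁ sin δ cos θ = (-0.9305)(0.9781) + (0.3663)(0.2081)(0.9232) = -0.8397, so φ₂ = -57.11°.
Δλ = atan2(sin θ sin δ cos φ₁, cos δ − sin φ₁ sin φ₂) = atan2(0.0293, 0.1968) = 8.469°.
λ₂ = 105.030° + 8.469° = 113.50°.

-57.11°, 113.50°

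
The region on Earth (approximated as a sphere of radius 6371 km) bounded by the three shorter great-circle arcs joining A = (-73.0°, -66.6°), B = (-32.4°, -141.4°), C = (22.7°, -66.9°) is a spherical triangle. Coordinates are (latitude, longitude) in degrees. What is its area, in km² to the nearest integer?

Side lengths (central angles): a = 1.5694, b = 1.6703, c = 0.9556 rad; semiperimeter s = 2.0976.
By l'Huilier's theorem, tan(E/4) = √[tan(s/2) tan((s−a)/2) tan((s−b)/2) tan((s−c)/2)], giving spherical excess E = 1.0025 rad.
Area = E·R² = 1.0025 × (6371)² ≈ 40690966 km².

40690966 km²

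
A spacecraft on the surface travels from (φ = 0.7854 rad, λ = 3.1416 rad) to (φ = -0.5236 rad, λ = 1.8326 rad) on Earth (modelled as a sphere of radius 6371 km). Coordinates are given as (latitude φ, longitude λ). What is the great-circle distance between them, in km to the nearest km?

11258 km

With latitudes φ₁ = 45.000°, φ₂ = -30.000° and longitude difference Δλ = -75.000°:
Haversine: a = sin²(Δφ/2) + cos φ₁ cos φ₂ sin²(Δλ/2) = 0.3706 + (0.7071)(0.8660)(0.3706) = 0.59753.
Central angle c = 2·arcsin(√a) = 1.76712 rad.
Distance = R·c = 6371 × 1.7671 ≈ 11258 km.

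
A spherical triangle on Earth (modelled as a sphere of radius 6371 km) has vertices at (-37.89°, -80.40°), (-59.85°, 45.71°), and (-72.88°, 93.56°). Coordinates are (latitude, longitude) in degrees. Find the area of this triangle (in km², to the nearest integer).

11018957 km²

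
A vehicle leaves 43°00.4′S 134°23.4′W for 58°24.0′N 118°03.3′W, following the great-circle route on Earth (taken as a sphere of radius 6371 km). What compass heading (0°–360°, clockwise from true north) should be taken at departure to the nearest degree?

9°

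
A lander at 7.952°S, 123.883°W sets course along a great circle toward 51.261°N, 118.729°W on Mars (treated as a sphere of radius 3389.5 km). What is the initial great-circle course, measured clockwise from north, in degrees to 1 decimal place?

3.7°

With φ₁ = -0.1388, φ₂ = 0.8947, Δλ = 0.0900 rad, the forward-azimuth formula gives
θ = atan2( sin Δλ cos φ₂ , cos φ₁ sin φ₂ − sin φ₁ cos φ₂ cos Δλ ) = atan2(0.0562, 0.8587) = 3.75°.
So the initial bearing is 3.7°.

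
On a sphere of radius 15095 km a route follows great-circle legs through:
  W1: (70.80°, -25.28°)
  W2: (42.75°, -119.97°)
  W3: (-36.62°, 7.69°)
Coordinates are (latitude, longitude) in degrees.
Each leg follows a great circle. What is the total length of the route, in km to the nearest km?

50451 km

Leg W1→W2: central angle 0.9004 rad, distance 13591.5 km.
Leg W2→W3: central angle 2.4418 rad, distance 36859.6 km.
Total: 13591.5 + 36859.6 ≈ 50451 km.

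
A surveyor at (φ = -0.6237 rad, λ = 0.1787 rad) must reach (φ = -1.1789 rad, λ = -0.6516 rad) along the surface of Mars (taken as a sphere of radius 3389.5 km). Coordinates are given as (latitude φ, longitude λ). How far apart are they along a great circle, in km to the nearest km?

2455 km

Let φ₁ = -0.6237 rad, φ₂ = -1.1789 rad, and Δλ = -0.8303 rad.
Haversine: a = sin²(Δφ/2) + cos φ₁ cos φ₂ sin²(Δλ/2) = 0.0751 + (0.8117)(0.3819)(0.1627) = 0.12554.
Central angle c = 2·arcsin(√a) = 0.72435 rad.
Distance = R·c = 3389.5 × 0.7244 ≈ 2455 km.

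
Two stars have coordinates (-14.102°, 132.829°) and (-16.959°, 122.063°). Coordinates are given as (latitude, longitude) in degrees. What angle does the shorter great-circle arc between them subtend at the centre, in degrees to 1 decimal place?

With latitudes φ₁ = -14.102°, φ₂ = -16.959° and longitude difference Δλ = -10.766°:
cos c = sin φ₁ sin φ₂ + cos φ₁ cos φ₂ cos Δλ = (-0.2436)(-0.2917) + (0.9699)(0.9565)(0.9824) = 0.98243,
so c = arccos(0.98243) = 0.18774 rad.
So the angular separation is 10.8°.

10.8°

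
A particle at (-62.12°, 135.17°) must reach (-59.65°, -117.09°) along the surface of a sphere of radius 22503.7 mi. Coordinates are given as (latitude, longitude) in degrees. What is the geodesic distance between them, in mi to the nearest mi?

18188 mi

With latitudes φ₁ = -62.120°, φ₂ = -59.650° and longitude difference Δλ = 107.740°:
cos c = sin φ₁ sin φ₂ + cos φ₁ cos φ₂ cos Δλ = (-0.8839)(-0.8630) + (0.4676)(0.5053)(-0.3047) = 0.69080,
so c = arccos(0.69080) = 0.80821 rad.
Distance = R·c = 22503.7 × 0.8082 ≈ 18188 mi.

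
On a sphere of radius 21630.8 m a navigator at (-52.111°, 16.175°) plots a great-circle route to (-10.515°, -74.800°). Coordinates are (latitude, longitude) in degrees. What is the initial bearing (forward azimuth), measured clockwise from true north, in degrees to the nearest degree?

Δλ = -90.975° = -1.5878 rad.
y = sin Δλ · cos φ₂ = (-0.9999)(0.9832) = -0.9831
x = cos φ₁ sin φ₂ − sin φ₁ cos φ₂ cos Δλ = (0.6141)(-0.1825) − (-0.7892)(0.9832)(-0.0170) = -0.1253
θ = atan2(y, x) = -97.26°; adding 360° gives 263°.

263°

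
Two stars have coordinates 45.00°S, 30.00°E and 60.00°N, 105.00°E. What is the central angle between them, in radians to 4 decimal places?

With latitudes φ₁ = -45.000°, φ₂ = 60.000° and longitude difference Δλ = 75.000°:
cos c = sin φ₁ sin φ₂ + cos φ₁ cos φ₂ cos Δλ = (-0.7071)(0.8660) + (0.7071)(0.5000)(0.2588) = -0.52087,
so c = arccos(-0.52087) = 2.11866 rad.
So the angular separation is 2.1187 rad.

2.1187 rad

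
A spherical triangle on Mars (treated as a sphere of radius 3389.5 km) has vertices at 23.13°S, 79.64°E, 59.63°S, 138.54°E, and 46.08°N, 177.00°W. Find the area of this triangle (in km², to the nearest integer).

Side lengths (central angles): a = 1.9511, b = 2.0157, c = 0.9532 rad; semiperimeter s = 2.4600.
By l'Huilier's theorem, tan(E/4) = √[tan(s/2) tan((s−a)/2) tan((s−b)/2) tan((s−c)/2)], giving spherical excess E = 1.5019 rad.
Area = E·R² = 1.5019 × (3389.5)² ≈ 17254662 km².

17254662 km²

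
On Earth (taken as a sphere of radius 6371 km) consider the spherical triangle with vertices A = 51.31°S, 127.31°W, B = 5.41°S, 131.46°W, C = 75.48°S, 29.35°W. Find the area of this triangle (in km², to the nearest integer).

Side lengths (central angles): a = 1.5319, b = 0.7467, c = 0.8034 rad; semiperimeter s = 1.5410.
By l'Huilier's theorem, tan(E/4) = √[tan(s/2) tan((s−a)/2) tan((s−b)/2) tan((s−c)/2)], giving spherical excess E = 0.1071 rad.
Area = E·R² = 0.1071 × (6371)² ≈ 4347711 km².

4347711 km²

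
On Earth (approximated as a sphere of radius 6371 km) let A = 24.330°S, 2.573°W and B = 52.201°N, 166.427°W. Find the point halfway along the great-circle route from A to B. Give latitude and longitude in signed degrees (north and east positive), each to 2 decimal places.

The central angle between A and B is δ = 2.6099 rad.
With f = 0.5, the slerp weights are sin((1−f)δ)/sin δ = 1.9033 and sin(fδ)/sin δ = 1.9033.
Weighted sum of the unit vectors: (1.9033)·(0.9103,-0.0409,-0.4120) + (1.9033)·(-0.5958,-0.1438,0.7902) = (0.5986, -0.3516, 0.7198).
Converting back: φ = atan2(z, √(x²+y²)) = 46.04°, λ = atan2(y, x) = -30.43°.

46.04°, -30.43°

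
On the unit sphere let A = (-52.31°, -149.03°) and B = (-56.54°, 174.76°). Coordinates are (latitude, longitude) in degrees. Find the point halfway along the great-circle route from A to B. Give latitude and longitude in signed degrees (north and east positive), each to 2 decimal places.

-55.79°, -166.17°

The central angle between A and B is δ = 0.3704 rad.
With f = 0.5, the slerp weights are sin((1−f)δ)/sin δ = 0.5087 and sin(fδ)/sin δ = 0.5087.
Weighted sum of the unit vectors: (0.5087)·(-0.5242,-0.3146,-0.7913) + (0.5087)·(-0.5491,0.0504,-0.8343) = (-0.5460, -0.1344, -0.8269).
Converting back: φ = atan2(z, √(x²+y²)) = -55.79°, λ = atan2(y, x) = -166.17°.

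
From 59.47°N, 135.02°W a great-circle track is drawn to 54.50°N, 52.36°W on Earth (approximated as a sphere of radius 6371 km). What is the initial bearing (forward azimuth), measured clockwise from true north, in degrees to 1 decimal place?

58.7°

With φ₁ = 1.0379, φ₂ = 0.9512, Δλ = 1.4427 rad, the forward-azimuth formula gives
θ = atan2( sin Δλ cos φ₂ , cos φ₁ sin φ₂ − sin φ₁ cos φ₂ cos Δλ ) = atan2(0.5759, 0.3497) = 58.74°.
So the initial bearing is 58.7°.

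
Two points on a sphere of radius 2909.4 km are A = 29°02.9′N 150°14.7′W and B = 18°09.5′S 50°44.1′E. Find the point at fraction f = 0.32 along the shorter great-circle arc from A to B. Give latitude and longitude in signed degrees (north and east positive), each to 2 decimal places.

The central angle between A and B is δ = 2.7569 rad.
With f = 0.32, the slerp weights are sin((1−f)δ)/sin δ = 2.5427 and sin(fδ)/sin δ = 2.0577.
Weighted sum of the unit vectors: (2.5427)·(-0.7590,-0.4339,0.4855) + (2.0577)·(0.6014,0.7357,-0.3116) = (-0.6924, 0.4106, 0.5934).
Converting back: φ = atan2(z, √(x²+y²)) = 36.40°, λ = atan2(y, x) = 149.33°.

36.40°, 149.33°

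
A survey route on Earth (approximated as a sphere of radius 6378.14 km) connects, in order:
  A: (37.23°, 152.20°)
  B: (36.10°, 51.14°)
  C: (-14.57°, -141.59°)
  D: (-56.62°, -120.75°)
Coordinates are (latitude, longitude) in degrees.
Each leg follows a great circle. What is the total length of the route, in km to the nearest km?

Leg A→B: central angle 1.3356 rad, distance 8518.5 km.
Leg B→C: central angle 2.7165 rad, distance 17326.3 km.
Leg C→D: central angle 0.7845 rad, distance 5003.8 km.
Total: 8518.5 + 17326.3 + 5003.8 ≈ 30849 km.

30849 km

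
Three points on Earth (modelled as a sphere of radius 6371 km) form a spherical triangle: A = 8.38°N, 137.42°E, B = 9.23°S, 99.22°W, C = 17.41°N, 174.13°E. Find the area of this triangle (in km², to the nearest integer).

Side lengths (central angles): a = 1.5638, b = 0.6429, c = 2.1656 rad; semiperimeter s = 2.1861.
By l'Huilier's theorem, tan(E/4) = √[tan(s/2) tan((s−a)/2) tan((s−b)/2) tan((s−c)/2)], giving spherical excess E = 0.3142 rad.
Area = E·R² = 0.3142 × (6371)² ≈ 12752044 km².

12752044 km²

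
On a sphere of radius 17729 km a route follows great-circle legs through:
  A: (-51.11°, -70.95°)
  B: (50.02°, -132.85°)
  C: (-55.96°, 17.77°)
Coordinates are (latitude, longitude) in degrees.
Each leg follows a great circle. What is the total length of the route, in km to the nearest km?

85244 km

Leg A→B: central angle 1.9893 rad, distance 35268.9 km.
Leg B→C: central angle 2.8189 rad, distance 49975.6 km.
Total: 35268.9 + 49975.6 ≈ 85244 km.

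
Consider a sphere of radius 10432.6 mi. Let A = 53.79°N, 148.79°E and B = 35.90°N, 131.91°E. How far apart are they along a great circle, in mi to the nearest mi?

3897 mi

With latitudes φ₁ = 53.790°, φ₂ = 35.900° and longitude difference Δλ = -16.880°:
cos c = sin φ₁ sin φ₂ + cos φ₁ cos φ₂ cos Δλ = (0.8069)(0.5864) + (0.5907)(0.8100)(0.9569) = 0.93103,
so c = arccos(0.93103) = 0.37357 rad.
Distance = R·c = 10432.6 × 0.3736 ≈ 3897 mi.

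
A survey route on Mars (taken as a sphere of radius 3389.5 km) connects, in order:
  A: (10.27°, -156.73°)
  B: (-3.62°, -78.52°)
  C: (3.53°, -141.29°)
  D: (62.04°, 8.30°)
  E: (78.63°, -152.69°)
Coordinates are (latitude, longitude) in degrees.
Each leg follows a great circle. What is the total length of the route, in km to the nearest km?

17246 km

Leg A→B: central angle 1.3803 rad, distance 4678.4 km.
Leg B→C: central angle 1.1019 rad, distance 3734.9 km.
Leg C→D: central angle 1.9275 rad, distance 6533.3 km.
Leg D→E: central angle 0.6784 rad, distance 2299.6 km.
Total: 4678.4 + 3734.9 + 6533.3 + 2299.6 ≈ 17246 km.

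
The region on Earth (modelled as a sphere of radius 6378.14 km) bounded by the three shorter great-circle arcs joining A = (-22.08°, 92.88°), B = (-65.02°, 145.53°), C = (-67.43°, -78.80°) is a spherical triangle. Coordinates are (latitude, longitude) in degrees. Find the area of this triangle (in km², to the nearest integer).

13232436 km²

Side lengths (central angles): a = 0.7654, b = 1.5756, c = 0.9543 rad; semiperimeter s = 1.6477.
By l'Huilier's theorem, tan(E/4) = √[tan(s/2) tan((s−a)/2) tan((s−b)/2) tan((s−c)/2)], giving spherical excess E = 0.3253 rad.
Area = E·R² = 0.3253 × (6378.14)² ≈ 13232436 km².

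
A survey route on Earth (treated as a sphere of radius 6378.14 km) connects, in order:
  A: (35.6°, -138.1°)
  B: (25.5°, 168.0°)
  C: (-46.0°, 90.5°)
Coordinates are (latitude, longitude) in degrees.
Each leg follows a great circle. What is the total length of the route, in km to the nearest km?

Leg A→B: central angle 0.8189 rad, distance 5223.1 km.
Leg B→C: central angle 1.7457 rad, distance 11134.1 km.
Total: 5223.1 + 11134.1 ≈ 16357 km.

16357 km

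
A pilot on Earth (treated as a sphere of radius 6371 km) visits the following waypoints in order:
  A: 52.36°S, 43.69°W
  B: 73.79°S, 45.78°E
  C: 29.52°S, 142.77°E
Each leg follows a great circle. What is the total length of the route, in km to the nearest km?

Leg A→B: central angle 0.7045 rad, distance 4488.1 km.
Leg B→C: central angle 1.1112 rad, distance 7079.5 km.
Total: 4488.1 + 7079.5 ≈ 11568 km.

11568 km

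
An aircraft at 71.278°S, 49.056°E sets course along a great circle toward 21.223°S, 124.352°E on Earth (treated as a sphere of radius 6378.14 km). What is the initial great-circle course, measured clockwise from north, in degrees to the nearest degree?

With φ₁ = -1.2440, φ₂ = -0.3704, Δλ = 1.3142 rad, the forward-azimuth formula gives
θ = atan2( sin Δλ cos φ₂ , cos φ₁ sin φ₂ − sin φ₁ cos φ₂ cos Δλ ) = atan2(0.9016, 0.1079) = 83.18°.
So the initial bearing is 83°.

83°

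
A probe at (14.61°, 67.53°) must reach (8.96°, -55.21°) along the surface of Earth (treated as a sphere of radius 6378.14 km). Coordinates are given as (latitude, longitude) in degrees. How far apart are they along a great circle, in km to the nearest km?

13195 km

With latitudes φ₁ = 14.610°, φ₂ = 8.960° and longitude difference Δλ = -122.740°:
cos c = sin φ₁ sin φ₂ + cos φ₁ cos φ₂ cos Δλ = (0.2522)(0.1557) + (0.9677)(0.9878)(-0.5408) = -0.47767,
so c = arccos(-0.47767) = 2.06880 rad.
Distance = R·c = 6378.14 × 2.0688 ≈ 13195 km.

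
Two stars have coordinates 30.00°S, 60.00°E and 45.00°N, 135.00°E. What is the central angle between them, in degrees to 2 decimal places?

101.25°

In radians: φ₁ = -0.5236, φ₂ = 0.7854, Δλ = 75.000° = 1.3090 rad.
Haversine: a = sin²(Δφ/2) + cos φ₁ cos φ₂ sin²(Δλ/2) = 0.3706 + (0.8660)(0.7071)(0.3706) = 0.59753.
Central angle c = 2·arcsin(√a) = 1.76711 rad.
So the angular separation is 101.25°.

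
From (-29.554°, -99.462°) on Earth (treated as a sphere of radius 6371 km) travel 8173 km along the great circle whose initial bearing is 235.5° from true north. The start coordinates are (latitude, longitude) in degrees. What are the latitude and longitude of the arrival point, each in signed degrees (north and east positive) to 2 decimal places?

Angular distance δ = d/R = 8173/6371 = 1.28284 rad; initial bearing θ = 4.1103 rad.
sin φ₂ = sin φ₁ cos δ + cos φ₁ sin δ cos θ = (-0.4932)(0.2840) + (0.8699)(0.9588)(-0.5664) = -0.6125, so φ₂ = -37.77°.
Δλ = atan2(sin θ sin δ cos φ₁, cos δ − sin φ₁ sin φ₂) = atan2(-0.6874, -0.0181) = -91.510°.
λ₂ = -99.462° − 91.510° = -190.97° → 169.03° after wrapping to (−180°, 180°].

-37.77°, 169.03°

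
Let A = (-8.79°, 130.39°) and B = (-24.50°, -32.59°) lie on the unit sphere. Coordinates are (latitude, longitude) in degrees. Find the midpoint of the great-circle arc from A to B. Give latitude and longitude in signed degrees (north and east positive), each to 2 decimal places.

-62.82°, 64.31°

The central angle between A and B is δ = 2.4923 rad.
With f = 0.5, the slerp weights are sin((1−f)δ)/sin δ = 1.5675 and sin(fδ)/sin δ = 1.5675.
Weighted sum of the unit vectors: (1.5675)·(-0.6404,0.7527,-0.1528) + (1.5675)·(0.7667,-0.4901,-0.4147) = (0.1980, 0.4116, -0.8896).
Converting back: φ = atan2(z, √(x²+y²)) = -62.82°, λ = atan2(y, x) = 64.31°.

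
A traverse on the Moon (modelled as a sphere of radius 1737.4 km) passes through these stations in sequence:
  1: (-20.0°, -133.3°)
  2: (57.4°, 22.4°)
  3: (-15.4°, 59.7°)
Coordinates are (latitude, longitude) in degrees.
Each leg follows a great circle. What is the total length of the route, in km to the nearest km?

Leg 1→2: central angle 2.4182 rad, distance 4201.4 km.
Leg 2→3: central angle 1.3802 rad, distance 2397.9 km.
Total: 4201.4 + 2397.9 ≈ 6599 km.

6599 km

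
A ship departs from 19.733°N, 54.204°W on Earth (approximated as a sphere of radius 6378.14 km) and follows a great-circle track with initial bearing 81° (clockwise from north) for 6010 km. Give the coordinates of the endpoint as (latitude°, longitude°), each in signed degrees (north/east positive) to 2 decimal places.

18.52°, 3.21°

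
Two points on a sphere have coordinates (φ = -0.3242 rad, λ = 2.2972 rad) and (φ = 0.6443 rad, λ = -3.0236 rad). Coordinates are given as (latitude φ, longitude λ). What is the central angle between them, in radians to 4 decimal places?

Let φ₁ = -0.3242 rad, φ₂ = 0.6443 rad, and Δλ = 0.9624 rad.
Haversine: a = sin²(Δφ/2) + cos φ₁ cos φ₂ sin²(Δλ/2) = 0.2167 + (0.9479)(0.7995)(0.2142) = 0.37908.
Central angle c = 2·arcsin(√a) = 1.32654 rad.
So the angular separation is 1.3265 rad.

1.3265 rad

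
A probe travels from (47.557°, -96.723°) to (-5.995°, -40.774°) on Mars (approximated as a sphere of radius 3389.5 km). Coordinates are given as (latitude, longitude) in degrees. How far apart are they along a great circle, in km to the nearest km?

4296 km

With latitudes φ₁ = 47.557°, φ₂ = -5.995° and longitude difference Δλ = 55.949°:
cos c = sin φ₁ sin φ₂ + cos φ₁ cos φ₂ cos Δλ = (0.7379)(-0.1044) + (0.6749)(0.9945)(0.5599) = 0.29873,
so c = arccos(0.29873) = 1.26743 rad.
Distance = R·c = 3389.5 × 1.2674 ≈ 4296 km.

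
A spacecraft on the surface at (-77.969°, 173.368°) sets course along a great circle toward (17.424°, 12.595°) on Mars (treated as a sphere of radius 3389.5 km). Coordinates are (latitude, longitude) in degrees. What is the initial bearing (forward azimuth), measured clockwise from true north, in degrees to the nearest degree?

201°

Δλ = -160.773° = -2.8060 rad.
y = sin Δλ · cos φ₂ = (-0.3293)(0.9541) = -0.3142
x = cos φ₁ sin φ₂ − sin φ₁ cos φ₂ cos Δλ = (0.2084)(0.2994) − (-0.9780)(0.9541)(-0.9442) = -0.8187
θ = atan2(y, x) = -159.00°; adding 360° gives 201°.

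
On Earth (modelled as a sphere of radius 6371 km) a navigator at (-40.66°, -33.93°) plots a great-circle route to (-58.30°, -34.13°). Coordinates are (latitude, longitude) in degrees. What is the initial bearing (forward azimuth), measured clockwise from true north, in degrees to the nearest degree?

180°

Δλ = -0.200° = -0.0035 rad.
y = sin Δλ · cos φ₂ = (-0.0035)(0.5255) = -0.0018
x = cos φ₁ sin φ₂ − sin φ₁ cos φ₂ cos Δλ = (0.7586)(-0.8508) − (-0.6516)(0.5255)(1.0000) = -0.3030
θ = atan2(y, x) = -179.65°; adding 360° gives 180°.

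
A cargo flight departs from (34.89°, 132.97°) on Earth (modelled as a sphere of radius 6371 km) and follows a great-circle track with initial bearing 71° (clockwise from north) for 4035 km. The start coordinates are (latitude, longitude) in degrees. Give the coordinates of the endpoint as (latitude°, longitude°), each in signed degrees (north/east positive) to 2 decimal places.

38.25°, 178.42°

Angular distance δ = d/R = 4035/6371 = 0.63334 rad; initial bearing θ = 1.2392 rad.
sin φ₂ = sin φ₁ cos δ + cos φ₁ sin δ cos θ = (0.5720)(0.8061) + (0.8203)(0.5918)(0.3256) = 0.6191, so φ₂ = 38.25°.
Δλ = atan2(sin θ sin δ cos φ₁, cos δ − sin φ₁ sin φ₂) = atan2(0.4590, 0.4519) = 45.446°.
λ₂ = 132.970° + 45.446° = 178.42°.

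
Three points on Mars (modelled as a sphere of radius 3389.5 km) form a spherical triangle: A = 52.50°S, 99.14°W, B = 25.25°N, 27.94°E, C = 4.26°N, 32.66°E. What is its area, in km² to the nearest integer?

Side lengths (central angles): a = 0.3748, b = 2.0528, c = 2.3055 rad; semiperimeter s = 2.3666.
By l'Huilier's theorem, tan(E/4) = √[tan(s/2) tan((s−a)/2) tan((s−b)/2) tan((s−c)/2)], giving spherical excess E = 0.5373 rad.
Area = E·R² = 0.5373 × (3389.5)² ≈ 6172537 km².

6172537 km²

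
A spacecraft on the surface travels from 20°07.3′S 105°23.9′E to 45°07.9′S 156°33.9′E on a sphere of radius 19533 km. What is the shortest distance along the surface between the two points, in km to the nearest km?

16624 km

Let φ₁ = -0.3512 rad, φ₂ = -0.7877 rad, and Δλ = 0.8930 rad.
cos c = sin φ₁ sin φ₂ + cos φ₁ cos φ₂ cos Δλ = (-0.3440)(-0.7087) + (0.9390)(0.7055)(0.6271) = 0.65919,
so c = arccos(0.65919) = 0.85106 rad.
Distance = R·c = 19533 × 0.8511 ≈ 16624 km.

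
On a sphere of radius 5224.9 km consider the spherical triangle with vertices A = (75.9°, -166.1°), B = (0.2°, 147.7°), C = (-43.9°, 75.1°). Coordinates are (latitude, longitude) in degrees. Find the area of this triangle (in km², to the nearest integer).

Side lengths (central angles): a = 1.3561, b = 2.4296, c = 1.3979 rad; semiperimeter s = 2.5918.
By l'Huilier's theorem, tan(E/4) = √[tan(s/2) tan((s−a)/2) tan((s−b)/2) tan((s−c)/2)], giving spherical excess E = 1.4285 rad.
Area = E·R² = 1.4285 × (5224.9)² ≈ 38996440 km².

38996440 km²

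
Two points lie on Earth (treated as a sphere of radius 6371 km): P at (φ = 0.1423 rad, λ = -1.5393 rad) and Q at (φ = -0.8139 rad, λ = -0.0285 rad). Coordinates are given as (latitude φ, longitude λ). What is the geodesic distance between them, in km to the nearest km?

In radians: φ₁ = 0.1423, φ₂ = -0.8139, Δλ = 86.562° = 1.5108 rad.
cos c = sin φ₁ sin φ₂ + cos φ₁ cos φ₂ cos Δλ = (0.1418)(-0.7270) + (0.9899)(0.6867)(0.0600) = -0.06234,
so c = arccos(-0.06234) = 1.63318 rad.
Distance = R·c = 6371 × 1.6332 ≈ 10405 km.

10405 km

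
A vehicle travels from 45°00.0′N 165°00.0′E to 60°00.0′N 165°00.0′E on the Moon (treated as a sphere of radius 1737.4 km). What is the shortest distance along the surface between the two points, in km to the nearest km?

In radians: φ₁ = 0.7854, φ₂ = 1.0472, Δλ = 0.000° = 0.0000 rad.
cos c = sin φ₁ sin φ₂ + cos φ₁ cos φ₂ cos Δλ = (0.7071)(0.8660) + (0.7071)(0.5000)(1.0000) = 0.96593,
so c = arccos(0.96593) = 0.26180 rad.
Distance = R·c = 1737.4 × 0.2618 ≈ 455 km.

455 km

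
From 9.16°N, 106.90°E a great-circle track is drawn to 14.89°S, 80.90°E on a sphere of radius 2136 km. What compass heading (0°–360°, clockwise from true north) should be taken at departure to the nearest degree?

With φ₁ = 0.1599, φ₂ = -0.2599, Δλ = -0.4538 rad, the forward-azimuth formula gives
θ = atan2( sin Δλ cos φ₂ , cos φ₁ sin φ₂ − sin φ₁ cos φ₂ cos Δλ ) = atan2(-0.4237, -0.3920) = -132.78°.
Adding 360° brings this into [0°, 360°): 227°.

227°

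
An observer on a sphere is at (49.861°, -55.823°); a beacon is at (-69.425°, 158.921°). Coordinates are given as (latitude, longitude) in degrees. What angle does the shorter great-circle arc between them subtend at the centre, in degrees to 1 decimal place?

154.4°

With latitudes φ₁ = 49.861°, φ₂ = -69.425° and longitude difference Δλ = -145.256°:
cos c = sin φ₁ sin φ₂ + cos φ₁ cos φ₂ cos Δλ = (0.7645)(-0.9362) + (0.6446)(0.3514)(-0.8217) = -0.90188,
so c = arccos(-0.90188) = 2.69489 rad.
So the angular separation is 154.4°.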